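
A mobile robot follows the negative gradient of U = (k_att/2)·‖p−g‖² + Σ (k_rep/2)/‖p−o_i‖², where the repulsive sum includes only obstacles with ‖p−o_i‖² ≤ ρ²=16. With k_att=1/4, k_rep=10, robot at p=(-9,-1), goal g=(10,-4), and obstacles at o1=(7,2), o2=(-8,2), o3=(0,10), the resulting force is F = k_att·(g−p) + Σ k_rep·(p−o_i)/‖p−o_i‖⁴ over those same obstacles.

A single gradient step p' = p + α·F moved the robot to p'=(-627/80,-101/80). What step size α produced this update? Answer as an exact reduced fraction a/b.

F_att = 1/4·(g−p) = 1/4·(19,-3) = (4.7500,-0.7500)
o1: d²=265 > ρ²=16 → inactive
o2: d²=10 ≤ ρ²=16; F_rep = 10·(-1,-3)/10² = (-0.1000,-0.3000)
o3: d²=202 > ρ²=16 → inactive
F = F_att + ΣF_rep = (4.6500,-1.0500)
Δp = p'−p = (1.1625,-0.2625); α = Δx/Fx = (93/80) / (93/20) = 1/4
check: Δy/Fy = (-21/80) / (-21/20) = 1/4 ✓

α = 1/4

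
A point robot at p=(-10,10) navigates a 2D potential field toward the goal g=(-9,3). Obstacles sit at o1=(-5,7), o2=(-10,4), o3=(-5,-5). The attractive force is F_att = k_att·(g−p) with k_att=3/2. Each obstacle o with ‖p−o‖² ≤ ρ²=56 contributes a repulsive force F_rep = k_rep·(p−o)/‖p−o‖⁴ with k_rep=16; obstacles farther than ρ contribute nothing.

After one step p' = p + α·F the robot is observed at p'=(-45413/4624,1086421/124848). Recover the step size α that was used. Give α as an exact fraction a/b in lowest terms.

α = 1/8

F_att = 3/2·(g−p) = 3/2·(1,-7) = (1.5000,-10.5000)
o1: d²=34 ≤ ρ²=56; F_rep = 16·(-5,3)/34² = (-0.0692,0.0415)
o2: d²=36 ≤ ρ²=56; F_rep = 16·(0,6)/36² = (0.0000,0.0741)
o3: d²=250 > ρ²=56 → inactive
F = F_att + ΣF_rep = (1.4308,-10.3844)
Δp = p'−p = (0.1788,-1.2981); α = Δx/Fx = (827/4624) / (827/578) = 1/8
check: Δy/Fy = (-162059/124848) / (-162059/15606) = 1/8 ✓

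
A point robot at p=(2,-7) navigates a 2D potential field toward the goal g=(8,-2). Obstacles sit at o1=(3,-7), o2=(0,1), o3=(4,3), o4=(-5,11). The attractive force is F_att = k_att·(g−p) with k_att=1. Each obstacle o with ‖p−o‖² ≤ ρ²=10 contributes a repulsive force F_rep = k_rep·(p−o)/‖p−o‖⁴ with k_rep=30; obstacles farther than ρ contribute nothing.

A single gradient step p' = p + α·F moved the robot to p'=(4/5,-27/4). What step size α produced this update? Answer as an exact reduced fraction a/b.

F_att = 1·(g−p) = 1·(6,5) = (6.0000,5.0000)
o1: d²=1 ≤ ρ²=10; F_rep = 30·(-1,0)/1² = (-30.0000,0.0000)
o2: d²=68 > ρ²=10 → inactive
o3: d²=104 > ρ²=10 → inactive
o4: d²=373 > ρ²=10 → inactive
F = F_att + ΣF_rep = (-24.0000,5.0000)
Δp = p'−p = (-1.2000,0.2500); α = Δx/Fx = (-6/5) / (-24) = 1/20
check: Δy/Fy = (1/4) / (5) = 1/20 ✓

α = 1/20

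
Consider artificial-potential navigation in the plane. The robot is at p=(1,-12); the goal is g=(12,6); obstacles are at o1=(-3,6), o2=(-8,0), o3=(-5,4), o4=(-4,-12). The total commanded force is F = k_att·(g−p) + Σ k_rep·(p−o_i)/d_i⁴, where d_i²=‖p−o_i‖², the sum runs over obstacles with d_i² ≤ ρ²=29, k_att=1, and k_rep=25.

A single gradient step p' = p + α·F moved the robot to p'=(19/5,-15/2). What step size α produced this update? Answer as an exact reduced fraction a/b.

F_att = 1·(g−p) = 1·(11,18) = (11.0000,18.0000)
o1: d²=340 > ρ²=29 → inactive
o2: d²=225 > ρ²=29 → inactive
o3: d²=292 > ρ²=29 → inactive
o4: d²=25 ≤ ρ²=29; F_rep = 25·(5,0)/25² = (0.2000,0.0000)
F = F_att + ΣF_rep = (11.2000,18.0000)
Δp = p'−p = (2.8000,4.5000); α = Δx/Fx = (14/5) / (56/5) = 1/4
check: Δy/Fy = (9/2) / (18) = 1/4 ✓

α = 1/4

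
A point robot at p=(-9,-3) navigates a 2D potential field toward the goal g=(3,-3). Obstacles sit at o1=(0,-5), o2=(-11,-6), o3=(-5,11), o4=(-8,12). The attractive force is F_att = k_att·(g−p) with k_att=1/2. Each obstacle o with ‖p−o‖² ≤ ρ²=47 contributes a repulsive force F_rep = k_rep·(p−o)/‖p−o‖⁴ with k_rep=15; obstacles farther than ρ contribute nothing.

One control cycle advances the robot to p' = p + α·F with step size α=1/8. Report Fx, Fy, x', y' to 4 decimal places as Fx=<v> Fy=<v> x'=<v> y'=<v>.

Fx=6.1775 Fy=0.2663 x'=-8.2278 y'=-2.9667

F_att = 1/2·(g−p) = 1/2·(12,0) = (6.0000,0.0000)
o1: d²=85 > ρ²=47 → inactive
o2: d²=13 ≤ ρ²=47; F_rep = 15·(2,3)/13² = (0.1775,0.2663)
o3: d²=212 > ρ²=47 → inactive
o4: d²=226 > ρ²=47 → inactive
F = F_att + ΣF_rep = (6.1775,0.2663)
p' = p + 1/8·F = (-8.2278,-2.9667)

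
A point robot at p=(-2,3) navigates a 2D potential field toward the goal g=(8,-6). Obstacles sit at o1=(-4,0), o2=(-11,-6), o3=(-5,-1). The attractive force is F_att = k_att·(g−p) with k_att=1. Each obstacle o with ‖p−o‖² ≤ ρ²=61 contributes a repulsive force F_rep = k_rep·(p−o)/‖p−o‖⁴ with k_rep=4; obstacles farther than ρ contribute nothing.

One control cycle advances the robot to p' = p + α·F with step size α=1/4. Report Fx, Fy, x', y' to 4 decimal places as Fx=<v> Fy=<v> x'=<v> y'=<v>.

F_att = 1·(g−p) = 1·(10,-9) = (10.0000,-9.0000)
o1: d²=13 ≤ ρ²=61; F_rep = 4·(2,3)/13² = (0.0473,0.0710)
o2: d²=162 > ρ²=61 → inactive
o3: d²=25 ≤ ρ²=61; F_rep = 4·(3,4)/25² = (0.0192,0.0256)
F = F_att + ΣF_rep = (10.0665,-8.9034)
p' = p + 1/4·F = (0.5166,0.7742)

Fx=10.0665 Fy=-8.9034 x'=0.5166 y'=0.7742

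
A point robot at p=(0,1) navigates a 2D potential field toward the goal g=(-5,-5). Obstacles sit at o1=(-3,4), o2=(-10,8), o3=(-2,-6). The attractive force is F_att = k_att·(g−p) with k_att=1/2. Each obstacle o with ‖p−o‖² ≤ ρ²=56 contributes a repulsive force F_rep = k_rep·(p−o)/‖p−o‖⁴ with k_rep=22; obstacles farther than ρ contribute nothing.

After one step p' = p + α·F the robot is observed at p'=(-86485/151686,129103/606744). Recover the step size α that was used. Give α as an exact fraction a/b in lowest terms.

α = 1/4

F_att = 1/2·(g−p) = 1/2·(-5,-6) = (-2.5000,-3.0000)
o1: d²=18 ≤ ρ²=56; F_rep = 22·(3,-3)/18² = (0.2037,-0.2037)
o2: d²=149 > ρ²=56 → inactive
o3: d²=53 ≤ ρ²=56; F_rep = 22·(2,7)/53² = (0.0157,0.0548)
F = F_att + ΣF_rep = (-2.2806,-3.1489)
Δp = p'−p = (-0.5702,-0.7872); α = Δx/Fx = (-86485/151686) / (-172970/75843) = 1/4
check: Δy/Fy = (-477641/606744) / (-477641/151686) = 1/4 ✓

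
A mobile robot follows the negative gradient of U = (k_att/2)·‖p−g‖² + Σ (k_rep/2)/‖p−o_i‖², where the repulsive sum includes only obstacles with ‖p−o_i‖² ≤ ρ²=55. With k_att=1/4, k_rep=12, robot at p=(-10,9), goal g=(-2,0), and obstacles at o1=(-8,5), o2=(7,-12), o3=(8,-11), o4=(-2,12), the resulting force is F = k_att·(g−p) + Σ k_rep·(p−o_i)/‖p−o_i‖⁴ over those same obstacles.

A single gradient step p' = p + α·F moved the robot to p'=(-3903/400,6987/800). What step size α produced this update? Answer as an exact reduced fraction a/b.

F_att = 1/4·(g−p) = 1/4·(8,-9) = (2.0000,-2.2500)
o1: d²=20 ≤ ρ²=55; F_rep = 12·(-2,4)/20² = (-0.0600,0.1200)
o2: d²=730 > ρ²=55 → inactive
o3: d²=724 > ρ²=55 → inactive
o4: d²=73 > ρ²=55 → inactive
F = F_att + ΣF_rep = (1.9400,-2.1300)
Δp = p'−p = (0.2425,-0.2662); α = Δx/Fx = (97/400) / (97/50) = 1/8
check: Δy/Fy = (-213/800) / (-213/100) = 1/8 ✓

α = 1/8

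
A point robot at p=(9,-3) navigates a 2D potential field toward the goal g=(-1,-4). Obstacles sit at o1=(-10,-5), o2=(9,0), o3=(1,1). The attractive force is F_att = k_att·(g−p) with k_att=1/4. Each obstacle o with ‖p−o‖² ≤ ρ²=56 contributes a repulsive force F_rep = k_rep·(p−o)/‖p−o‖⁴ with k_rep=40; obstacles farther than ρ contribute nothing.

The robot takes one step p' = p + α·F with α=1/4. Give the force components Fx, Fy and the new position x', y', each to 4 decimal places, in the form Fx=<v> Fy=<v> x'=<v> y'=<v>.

F_att = 1/4·(g−p) = 1/4·(-10,-1) = (-2.5000,-0.2500)
o1: d²=365 > ρ²=56 → inactive
o2: d²=9 ≤ ρ²=56; F_rep = 40·(0,-3)/9² = (0.0000,-1.4815)
o3: d²=80 > ρ²=56 → inactive
F = F_att + ΣF_rep = (-2.5000,-1.7315)
p' = p + 1/4·F = (8.3750,-3.4329)

Fx=-2.5000 Fy=-1.7315 x'=8.3750 y'=-3.4329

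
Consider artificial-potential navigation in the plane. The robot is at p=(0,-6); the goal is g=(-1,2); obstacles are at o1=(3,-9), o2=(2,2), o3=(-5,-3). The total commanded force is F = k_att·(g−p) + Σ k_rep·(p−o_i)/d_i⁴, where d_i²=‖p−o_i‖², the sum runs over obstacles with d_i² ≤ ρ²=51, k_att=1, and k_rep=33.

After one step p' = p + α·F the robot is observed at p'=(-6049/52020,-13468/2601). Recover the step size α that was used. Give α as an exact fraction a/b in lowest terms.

α = 1/10

F_att = 1·(g−p) = 1·(-1,8) = (-1.0000,8.0000)
o1: d²=18 ≤ ρ²=51; F_rep = 33·(-3,3)/18² = (-0.3056,0.3056)
o2: d²=68 > ρ²=51 → inactive
o3: d²=34 ≤ ρ²=51; F_rep = 33·(5,-3)/34² = (0.1427,-0.0856)
F = F_att + ΣF_rep = (-1.1628,8.2199)
Δp = p'−p = (-0.1163,0.8220); α = Δx/Fx = (-6049/52020) / (-6049/5202) = 1/10
check: Δy/Fy = (2138/2601) / (21380/2601) = 1/10 ✓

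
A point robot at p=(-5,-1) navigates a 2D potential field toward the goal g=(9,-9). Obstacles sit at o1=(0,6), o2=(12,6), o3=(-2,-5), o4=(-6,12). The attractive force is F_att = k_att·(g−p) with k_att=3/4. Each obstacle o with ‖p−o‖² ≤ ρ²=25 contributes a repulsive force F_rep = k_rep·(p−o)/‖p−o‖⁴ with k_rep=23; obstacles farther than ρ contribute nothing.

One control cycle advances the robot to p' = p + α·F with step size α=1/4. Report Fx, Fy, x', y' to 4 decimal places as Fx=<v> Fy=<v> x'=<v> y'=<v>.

Fx=10.3896 Fy=-5.8528 x'=-2.4026 y'=-2.4632

F_att = 3/4·(g−p) = 3/4·(14,-8) = (10.5000,-6.0000)
o1: d²=74 > ρ²=25 → inactive
o2: d²=338 > ρ²=25 → inactive
o3: d²=25 ≤ ρ²=25; F_rep = 23·(-3,4)/25² = (-0.1104,0.1472)
o4: d²=170 > ρ²=25 → inactive
F = F_att + ΣF_rep = (10.3896,-5.8528)
p' = p + 1/4·F = (-2.4026,-2.4632)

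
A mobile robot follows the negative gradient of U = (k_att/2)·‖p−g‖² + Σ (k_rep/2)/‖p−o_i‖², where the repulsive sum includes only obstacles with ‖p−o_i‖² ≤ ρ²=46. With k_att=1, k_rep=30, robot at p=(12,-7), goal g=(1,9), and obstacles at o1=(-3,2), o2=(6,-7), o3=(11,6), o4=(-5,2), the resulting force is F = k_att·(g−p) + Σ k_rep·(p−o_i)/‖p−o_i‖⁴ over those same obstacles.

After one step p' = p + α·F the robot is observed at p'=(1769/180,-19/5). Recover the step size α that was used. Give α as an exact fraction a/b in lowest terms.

F_att = 1·(g−p) = 1·(-11,16) = (-11.0000,16.0000)
o1: d²=306 > ρ²=46 → inactive
o2: d²=36 ≤ ρ²=46; F_rep = 30·(6,0)/36² = (0.1389,0.0000)
o3: d²=170 > ρ²=46 → inactive
o4: d²=370 > ρ²=46 → inactive
F = F_att + ΣF_rep = (-10.8611,16.0000)
Δp = p'−p = (-2.1722,3.2000); α = Δx/Fx = (-391/180) / (-391/36) = 1/5
check: Δy/Fy = (16/5) / (16) = 1/5 ✓

α = 1/5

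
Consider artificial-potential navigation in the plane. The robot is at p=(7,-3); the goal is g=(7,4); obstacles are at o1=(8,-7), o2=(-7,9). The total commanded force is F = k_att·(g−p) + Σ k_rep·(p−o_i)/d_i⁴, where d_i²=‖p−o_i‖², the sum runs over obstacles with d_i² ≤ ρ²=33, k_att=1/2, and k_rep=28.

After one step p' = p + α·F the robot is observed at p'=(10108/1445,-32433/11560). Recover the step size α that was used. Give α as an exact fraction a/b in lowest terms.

F_att = 1/2·(g−p) = 1/2·(0,7) = (0.0000,3.5000)
o1: d²=17 ≤ ρ²=33; F_rep = 28·(-1,4)/17² = (-0.0969,0.3875)
o2: d²=340 > ρ²=33 → inactive
F = F_att + ΣF_rep = (-0.0969,3.8875)
Δp = p'−p = (-0.0048,0.1944); α = Δx/Fx = (-7/1445) / (-28/289) = 1/20
check: Δy/Fy = (2247/11560) / (2247/578) = 1/20 ✓

α = 1/20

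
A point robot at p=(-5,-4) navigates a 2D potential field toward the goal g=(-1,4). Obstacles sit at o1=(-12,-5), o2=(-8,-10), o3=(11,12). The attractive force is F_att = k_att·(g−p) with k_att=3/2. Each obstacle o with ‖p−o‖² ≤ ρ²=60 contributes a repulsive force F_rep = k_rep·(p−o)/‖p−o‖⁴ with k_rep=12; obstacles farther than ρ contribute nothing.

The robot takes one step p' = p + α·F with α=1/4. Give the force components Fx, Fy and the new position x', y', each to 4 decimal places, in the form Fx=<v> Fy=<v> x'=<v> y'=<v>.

Fx=6.0514 Fy=12.0404 x'=-3.4872 y'=-0.9899

F_att = 3/2·(g−p) = 3/2·(4,8) = (6.0000,12.0000)
o1: d²=50 ≤ ρ²=60; F_rep = 12·(7,1)/50² = (0.0336,0.0048)
o2: d²=45 ≤ ρ²=60; F_rep = 12·(3,6)/45² = (0.0178,0.0356)
o3: d²=512 > ρ²=60 → inactive
F = F_att + ΣF_rep = (6.0514,12.0404)
p' = p + 1/4·F = (-3.4872,-0.9899)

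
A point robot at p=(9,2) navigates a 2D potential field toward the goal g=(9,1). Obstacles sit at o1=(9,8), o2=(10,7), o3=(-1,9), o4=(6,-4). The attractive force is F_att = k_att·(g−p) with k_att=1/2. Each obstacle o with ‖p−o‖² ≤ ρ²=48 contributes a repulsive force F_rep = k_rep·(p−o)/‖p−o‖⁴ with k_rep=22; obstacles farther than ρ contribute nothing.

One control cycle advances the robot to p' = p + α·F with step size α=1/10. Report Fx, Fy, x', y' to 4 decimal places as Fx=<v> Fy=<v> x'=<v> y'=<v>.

F_att = 1/2·(g−p) = 1/2·(0,-1) = (0.0000,-0.5000)
o1: d²=36 ≤ ρ²=48; F_rep = 22·(0,-6)/36² = (0.0000,-0.1019)
o2: d²=26 ≤ ρ²=48; F_rep = 22·(-1,-5)/26² = (-0.0325,-0.1627)
o3: d²=149 > ρ²=48 → inactive
o4: d²=45 ≤ ρ²=48; F_rep = 22·(3,6)/45² = (0.0326,0.0652)
F = F_att + ΣF_rep = (0.0000,-0.6994)
p' = p + 1/10·F = (9.0000,1.9301)

Fx=0.0000 Fy=-0.6994 x'=9.0000 y'=1.9301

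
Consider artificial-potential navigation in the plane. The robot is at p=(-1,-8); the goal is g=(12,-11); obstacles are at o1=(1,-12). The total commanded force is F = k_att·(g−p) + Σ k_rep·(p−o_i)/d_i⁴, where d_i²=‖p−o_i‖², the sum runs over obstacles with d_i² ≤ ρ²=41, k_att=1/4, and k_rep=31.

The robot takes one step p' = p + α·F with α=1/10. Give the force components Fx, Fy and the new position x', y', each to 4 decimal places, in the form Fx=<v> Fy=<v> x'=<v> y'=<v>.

F_att = 1/4·(g−p) = 1/4·(13,-3) = (3.2500,-0.7500)
o1: d²=20 ≤ ρ²=41; F_rep = 31·(-2,4)/20² = (-0.1550,0.3100)
F = F_att + ΣF_rep = (3.0950,-0.4400)
p' = p + 1/10·F = (-0.6905,-8.0440)

Fx=3.0950 Fy=-0.4400 x'=-0.6905 y'=-8.0440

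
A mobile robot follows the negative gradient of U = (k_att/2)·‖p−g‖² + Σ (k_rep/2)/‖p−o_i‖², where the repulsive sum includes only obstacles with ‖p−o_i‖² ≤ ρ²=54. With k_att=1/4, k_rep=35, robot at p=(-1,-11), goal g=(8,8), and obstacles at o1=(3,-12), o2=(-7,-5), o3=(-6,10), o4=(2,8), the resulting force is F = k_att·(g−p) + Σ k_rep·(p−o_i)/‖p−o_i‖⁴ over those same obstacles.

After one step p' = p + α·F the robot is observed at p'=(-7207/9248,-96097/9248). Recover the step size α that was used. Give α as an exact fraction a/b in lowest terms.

α = 1/8

F_att = 1/4·(g−p) = 1/4·(9,19) = (2.2500,4.7500)
o1: d²=17 ≤ ρ²=54; F_rep = 35·(-4,1)/17² = (-0.4844,0.1211)
o2: d²=72 > ρ²=54 → inactive
o3: d²=466 > ρ²=54 → inactive
o4: d²=370 > ρ²=54 → inactive
F = F_att + ΣF_rep = (1.7656,4.8711)
Δp = p'−p = (0.2207,0.6089); α = Δx/Fx = (2041/9248) / (2041/1156) = 1/8
check: Δy/Fy = (5631/9248) / (5631/1156) = 1/8 ✓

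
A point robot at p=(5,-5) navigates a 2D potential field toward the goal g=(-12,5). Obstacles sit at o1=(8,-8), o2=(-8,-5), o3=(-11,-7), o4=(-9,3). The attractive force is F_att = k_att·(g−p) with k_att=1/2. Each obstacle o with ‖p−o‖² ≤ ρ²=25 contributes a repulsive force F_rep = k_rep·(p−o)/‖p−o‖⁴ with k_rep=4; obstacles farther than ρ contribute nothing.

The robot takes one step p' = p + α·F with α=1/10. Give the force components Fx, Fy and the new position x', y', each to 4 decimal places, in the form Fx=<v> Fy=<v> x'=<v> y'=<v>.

F_att = 1/2·(g−p) = 1/2·(-17,10) = (-8.5000,5.0000)
o1: d²=18 ≤ ρ²=25; F_rep = 4·(-3,3)/18² = (-0.0370,0.0370)
o2: d²=169 > ρ²=25 → inactive
o3: d²=260 > ρ²=25 → inactive
o4: d²=260 > ρ²=25 → inactive
F = F_att + ΣF_rep = (-8.5370,5.0370)
p' = p + 1/10·F = (4.1463,-4.4963)

Fx=-8.5370 Fy=5.0370 x'=4.1463 y'=-4.4963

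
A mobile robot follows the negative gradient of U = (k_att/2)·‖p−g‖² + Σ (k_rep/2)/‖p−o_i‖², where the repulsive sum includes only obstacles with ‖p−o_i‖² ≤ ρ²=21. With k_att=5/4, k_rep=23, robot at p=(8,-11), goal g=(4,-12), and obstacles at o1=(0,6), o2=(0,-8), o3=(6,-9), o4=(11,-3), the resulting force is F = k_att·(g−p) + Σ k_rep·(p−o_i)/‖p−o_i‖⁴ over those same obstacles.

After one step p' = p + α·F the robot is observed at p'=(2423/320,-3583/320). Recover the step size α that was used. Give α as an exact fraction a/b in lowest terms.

α = 1/10

F_att = 5/4·(g−p) = 5/4·(-4,-1) = (-5.0000,-1.2500)
o1: d²=353 > ρ²=21 → inactive
o2: d²=73 > ρ²=21 → inactive
o3: d²=8 ≤ ρ²=21; F_rep = 23·(2,-2)/8² = (0.7188,-0.7188)
o4: d²=73 > ρ²=21 → inactive
F = F_att + ΣF_rep = (-4.2812,-1.9688)
Δp = p'−p = (-0.4281,-0.1969); α = Δx/Fx = (-137/320) / (-137/32) = 1/10
check: Δy/Fy = (-63/320) / (-63/32) = 1/10 ✓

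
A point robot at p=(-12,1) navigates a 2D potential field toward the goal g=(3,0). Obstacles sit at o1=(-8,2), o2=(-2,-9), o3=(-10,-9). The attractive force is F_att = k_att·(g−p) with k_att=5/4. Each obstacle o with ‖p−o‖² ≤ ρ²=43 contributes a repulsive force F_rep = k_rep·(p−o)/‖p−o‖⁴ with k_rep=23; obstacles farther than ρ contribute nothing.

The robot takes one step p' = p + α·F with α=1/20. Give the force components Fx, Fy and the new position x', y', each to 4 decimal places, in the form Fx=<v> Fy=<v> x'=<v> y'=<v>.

Fx=18.4317 Fy=-1.3296 x'=-11.0784 y'=0.9335

F_att = 5/4·(g−p) = 5/4·(15,-1) = (18.7500,-1.2500)
o1: d²=17 ≤ ρ²=43; F_rep = 23·(-4,-1)/17² = (-0.3183,-0.0796)
o2: d²=200 > ρ²=43 → inactive
o3: d²=104 > ρ²=43 → inactive
F = F_att + ΣF_rep = (18.4317,-1.3296)
p' = p + 1/20·F = (-11.0784,0.9335)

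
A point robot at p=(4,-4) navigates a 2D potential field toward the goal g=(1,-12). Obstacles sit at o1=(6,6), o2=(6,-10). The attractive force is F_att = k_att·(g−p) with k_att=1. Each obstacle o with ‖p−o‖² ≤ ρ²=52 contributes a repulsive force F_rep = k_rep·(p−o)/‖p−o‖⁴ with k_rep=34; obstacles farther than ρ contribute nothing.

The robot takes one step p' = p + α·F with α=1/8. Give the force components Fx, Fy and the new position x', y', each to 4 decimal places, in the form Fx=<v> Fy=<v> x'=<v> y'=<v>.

F_att = 1·(g−p) = 1·(-3,-8) = (-3.0000,-8.0000)
o1: d²=104 > ρ²=52 → inactive
o2: d²=40 ≤ ρ²=52; F_rep = 34·(-2,6)/40² = (-0.0425,0.1275)
F = F_att + ΣF_rep = (-3.0425,-7.8725)
p' = p + 1/8·F = (3.6197,-4.9841)

Fx=-3.0425 Fy=-7.8725 x'=3.6197 y'=-4.9841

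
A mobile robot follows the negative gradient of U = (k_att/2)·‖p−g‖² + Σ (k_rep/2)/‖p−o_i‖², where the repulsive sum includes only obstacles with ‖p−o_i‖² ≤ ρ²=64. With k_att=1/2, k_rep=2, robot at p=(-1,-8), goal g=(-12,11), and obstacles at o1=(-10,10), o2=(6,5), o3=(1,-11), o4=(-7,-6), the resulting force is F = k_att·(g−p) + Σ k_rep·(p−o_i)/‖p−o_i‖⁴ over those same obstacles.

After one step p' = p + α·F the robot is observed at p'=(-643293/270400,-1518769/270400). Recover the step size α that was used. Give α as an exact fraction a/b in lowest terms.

α = 1/4

F_att = 1/2·(g−p) = 1/2·(-11,19) = (-5.5000,9.5000)
o1: d²=405 > ρ²=64 → inactive
o2: d²=218 > ρ²=64 → inactive
o3: d²=13 ≤ ρ²=64; F_rep = 2·(-2,3)/13² = (-0.0237,0.0355)
o4: d²=40 ≤ ρ²=64; F_rep = 2·(6,-2)/40² = (0.0075,-0.0025)
F = F_att + ΣF_rep = (-5.5162,9.5330)
Δp = p'−p = (-1.3790,2.3833); α = Δx/Fx = (-372893/270400) / (-372893/67600) = 1/4
check: Δy/Fy = (644431/270400) / (644431/67600) = 1/4 ✓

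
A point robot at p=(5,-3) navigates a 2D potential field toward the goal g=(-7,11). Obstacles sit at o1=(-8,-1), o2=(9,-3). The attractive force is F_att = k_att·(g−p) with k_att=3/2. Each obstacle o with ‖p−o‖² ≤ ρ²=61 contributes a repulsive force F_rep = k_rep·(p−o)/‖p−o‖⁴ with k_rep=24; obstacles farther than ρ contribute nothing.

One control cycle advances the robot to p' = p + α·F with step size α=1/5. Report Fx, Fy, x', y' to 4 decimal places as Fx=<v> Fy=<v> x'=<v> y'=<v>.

Fx=-18.3750 Fy=21.0000 x'=1.3250 y'=1.2000

F_att = 3/2·(g−p) = 3/2·(-12,14) = (-18.0000,21.0000)
o1: d²=173 > ρ²=61 → inactive
o2: d²=16 ≤ ρ²=61; F_rep = 24·(-4,0)/16² = (-0.3750,0.0000)
F = F_att + ΣF_rep = (-18.3750,21.0000)
p' = p + 1/5·F = (1.3250,1.2000)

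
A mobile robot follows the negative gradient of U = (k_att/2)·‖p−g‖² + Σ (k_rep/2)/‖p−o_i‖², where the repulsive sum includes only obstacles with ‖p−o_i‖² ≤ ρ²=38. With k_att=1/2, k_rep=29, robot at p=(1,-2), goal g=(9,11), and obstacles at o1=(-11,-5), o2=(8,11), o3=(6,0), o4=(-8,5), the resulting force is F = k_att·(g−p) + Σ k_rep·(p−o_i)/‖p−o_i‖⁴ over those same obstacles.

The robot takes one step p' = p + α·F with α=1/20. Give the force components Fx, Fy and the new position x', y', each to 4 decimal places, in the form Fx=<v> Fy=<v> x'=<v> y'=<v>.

F_att = 1/2·(g−p) = 1/2·(8,13) = (4.0000,6.5000)
o1: d²=153 > ρ²=38 → inactive
o2: d²=218 > ρ²=38 → inactive
o3: d²=29 ≤ ρ²=38; F_rep = 29·(-5,-2)/29² = (-0.1724,-0.0690)
o4: d²=130 > ρ²=38 → inactive
F = F_att + ΣF_rep = (3.8276,6.4310)
p' = p + 1/20·F = (1.1914,-1.6784)

Fx=3.8276 Fy=6.4310 x'=1.1914 y'=-1.6784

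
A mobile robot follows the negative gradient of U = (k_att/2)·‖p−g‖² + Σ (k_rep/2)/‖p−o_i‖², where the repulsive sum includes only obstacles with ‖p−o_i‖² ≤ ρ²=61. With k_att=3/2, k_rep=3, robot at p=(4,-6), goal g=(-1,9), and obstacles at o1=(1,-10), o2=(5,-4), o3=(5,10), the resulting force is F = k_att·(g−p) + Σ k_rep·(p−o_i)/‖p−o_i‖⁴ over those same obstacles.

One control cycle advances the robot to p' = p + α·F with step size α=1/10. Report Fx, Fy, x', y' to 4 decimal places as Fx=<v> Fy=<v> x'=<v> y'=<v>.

F_att = 3/2·(g−p) = 3/2·(-5,15) = (-7.5000,22.5000)
o1: d²=25 ≤ ρ²=61; F_rep = 3·(3,4)/25² = (0.0144,0.0192)
o2: d²=5 ≤ ρ²=61; F_rep = 3·(-1,-2)/5² = (-0.1200,-0.2400)
o3: d²=257 > ρ²=61 → inactive
F = F_att + ΣF_rep = (-7.6056,22.2792)
p' = p + 1/10·F = (3.2394,-3.7721)

Fx=-7.6056 Fy=22.2792 x'=3.2394 y'=-3.7721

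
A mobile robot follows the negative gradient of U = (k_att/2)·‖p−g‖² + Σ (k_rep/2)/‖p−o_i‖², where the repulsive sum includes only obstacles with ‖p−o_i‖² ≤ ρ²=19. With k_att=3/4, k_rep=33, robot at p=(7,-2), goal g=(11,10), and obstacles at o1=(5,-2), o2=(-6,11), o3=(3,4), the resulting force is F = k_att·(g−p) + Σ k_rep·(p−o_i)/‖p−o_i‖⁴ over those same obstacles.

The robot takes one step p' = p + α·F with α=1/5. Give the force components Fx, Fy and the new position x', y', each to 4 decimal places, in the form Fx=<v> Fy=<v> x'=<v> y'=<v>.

F_att = 3/4·(g−p) = 3/4·(4,12) = (3.0000,9.0000)
o1: d²=4 ≤ ρ²=19; F_rep = 33·(2,0)/4² = (4.1250,0.0000)
o2: d²=338 > ρ²=19 → inactive
o3: d²=52 > ρ²=19 → inactive
F = F_att + ΣF_rep = (7.1250,9.0000)
p' = p + 1/5·F = (8.4250,-0.2000)

Fx=7.1250 Fy=9.0000 x'=8.4250 y'=-0.2000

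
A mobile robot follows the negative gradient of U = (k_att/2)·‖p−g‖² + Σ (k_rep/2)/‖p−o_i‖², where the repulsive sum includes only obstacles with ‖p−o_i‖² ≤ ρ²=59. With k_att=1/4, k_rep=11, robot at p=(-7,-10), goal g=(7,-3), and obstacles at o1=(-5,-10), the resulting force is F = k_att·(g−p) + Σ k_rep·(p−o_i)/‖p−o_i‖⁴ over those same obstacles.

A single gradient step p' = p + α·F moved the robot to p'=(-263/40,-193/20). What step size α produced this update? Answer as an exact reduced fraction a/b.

F_att = 1/4·(g−p) = 1/4·(14,7) = (3.5000,1.7500)
o1: d²=4 ≤ ρ²=59; F_rep = 11·(-2,0)/4² = (-1.3750,0.0000)
F = F_att + ΣF_rep = (2.1250,1.7500)
Δp = p'−p = (0.4250,0.3500); α = Δx/Fx = (17/40) / (17/8) = 1/5
check: Δy/Fy = (7/20) / (7/4) = 1/5 ✓

α = 1/5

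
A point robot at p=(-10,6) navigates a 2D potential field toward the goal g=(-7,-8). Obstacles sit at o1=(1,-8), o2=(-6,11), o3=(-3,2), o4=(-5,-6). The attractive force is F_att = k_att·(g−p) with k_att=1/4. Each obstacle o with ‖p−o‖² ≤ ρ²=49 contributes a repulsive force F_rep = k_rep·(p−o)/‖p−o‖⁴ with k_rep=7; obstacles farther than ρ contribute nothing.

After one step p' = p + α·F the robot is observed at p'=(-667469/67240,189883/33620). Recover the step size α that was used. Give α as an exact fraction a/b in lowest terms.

α = 1/10

F_att = 1/4·(g−p) = 1/4·(3,-14) = (0.7500,-3.5000)
o1: d²=317 > ρ²=49 → inactive
o2: d²=41 ≤ ρ²=49; F_rep = 7·(-4,-5)/41² = (-0.0167,-0.0208)
o3: d²=65 > ρ²=49 → inactive
o4: d²=169 > ρ²=49 → inactive
F = F_att + ΣF_rep = (0.7333,-3.5208)
Δp = p'−p = (0.0733,-0.3521); α = Δx/Fx = (4931/67240) / (4931/6724) = 1/10
check: Δy/Fy = (-11837/33620) / (-11837/3362) = 1/10 ✓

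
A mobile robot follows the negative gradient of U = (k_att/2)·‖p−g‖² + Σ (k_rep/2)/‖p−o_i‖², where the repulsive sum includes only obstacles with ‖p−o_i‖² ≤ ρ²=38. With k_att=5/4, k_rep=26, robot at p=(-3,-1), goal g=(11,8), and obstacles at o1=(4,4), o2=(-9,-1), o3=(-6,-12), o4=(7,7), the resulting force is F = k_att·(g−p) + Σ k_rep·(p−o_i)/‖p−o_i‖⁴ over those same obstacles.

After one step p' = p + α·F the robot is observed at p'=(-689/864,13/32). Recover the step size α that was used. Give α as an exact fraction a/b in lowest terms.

F_att = 5/4·(g−p) = 5/4·(14,9) = (17.5000,11.2500)
o1: d²=74 > ρ²=38 → inactive
o2: d²=36 ≤ ρ²=38; F_rep = 26·(6,0)/36² = (0.1204,0.0000)
o3: d²=130 > ρ²=38 → inactive
o4: d²=164 > ρ²=38 → inactive
F = F_att + ΣF_rep = (17.6204,11.2500)
Δp = p'−p = (2.2025,1.4062); α = Δx/Fx = (1903/864) / (1903/108) = 1/8
check: Δy/Fy = (45/32) / (45/4) = 1/8 ✓

α = 1/8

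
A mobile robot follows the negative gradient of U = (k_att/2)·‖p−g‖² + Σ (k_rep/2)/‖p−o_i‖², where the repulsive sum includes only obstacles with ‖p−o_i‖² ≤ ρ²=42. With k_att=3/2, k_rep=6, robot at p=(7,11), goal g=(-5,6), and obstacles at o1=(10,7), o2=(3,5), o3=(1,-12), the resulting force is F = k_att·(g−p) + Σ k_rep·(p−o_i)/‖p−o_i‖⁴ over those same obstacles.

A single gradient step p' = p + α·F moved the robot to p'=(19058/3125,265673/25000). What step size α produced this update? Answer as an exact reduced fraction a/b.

α = 1/20

F_att = 3/2·(g−p) = 3/2·(-12,-5) = (-18.0000,-7.5000)
o1: d²=25 ≤ ρ²=42; F_rep = 6·(-3,4)/25² = (-0.0288,0.0384)
o2: d²=52 > ρ²=42 → inactive
o3: d²=565 > ρ²=42 → inactive
F = F_att + ΣF_rep = (-18.0288,-7.4616)
Δp = p'−p = (-0.9014,-0.3731); α = Δx/Fx = (-2817/3125) / (-11268/625) = 1/20
check: Δy/Fy = (-9327/25000) / (-9327/1250) = 1/20 ✓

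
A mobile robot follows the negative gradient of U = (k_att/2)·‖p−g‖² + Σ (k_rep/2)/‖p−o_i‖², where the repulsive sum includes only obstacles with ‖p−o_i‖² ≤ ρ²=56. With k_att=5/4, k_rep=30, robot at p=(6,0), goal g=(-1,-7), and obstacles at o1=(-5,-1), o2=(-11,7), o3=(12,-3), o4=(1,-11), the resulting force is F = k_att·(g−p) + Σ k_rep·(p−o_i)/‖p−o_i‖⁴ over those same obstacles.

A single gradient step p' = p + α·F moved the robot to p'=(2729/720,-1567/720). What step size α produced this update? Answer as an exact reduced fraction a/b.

F_att = 5/4·(g−p) = 5/4·(-7,-7) = (-8.7500,-8.7500)
o1: d²=122 > ρ²=56 → inactive
o2: d²=338 > ρ²=56 → inactive
o3: d²=45 ≤ ρ²=56; F_rep = 30·(-6,3)/45² = (-0.0889,0.0444)
o4: d²=146 > ρ²=56 → inactive
F = F_att + ΣF_rep = (-8.8389,-8.7056)
Δp = p'−p = (-2.2097,-2.1764); α = Δx/Fx = (-1591/720) / (-1591/180) = 1/4
check: Δy/Fy = (-1567/720) / (-1567/180) = 1/4 ✓

α = 1/4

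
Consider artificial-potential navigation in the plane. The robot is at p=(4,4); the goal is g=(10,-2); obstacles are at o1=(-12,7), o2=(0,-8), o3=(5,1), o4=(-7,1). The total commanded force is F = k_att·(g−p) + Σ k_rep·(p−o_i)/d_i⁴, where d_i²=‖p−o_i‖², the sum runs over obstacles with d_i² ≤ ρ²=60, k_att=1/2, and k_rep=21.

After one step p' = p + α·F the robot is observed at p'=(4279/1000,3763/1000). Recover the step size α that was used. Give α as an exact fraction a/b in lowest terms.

α = 1/10

F_att = 1/2·(g−p) = 1/2·(6,-6) = (3.0000,-3.0000)
o1: d²=265 > ρ²=60 → inactive
o2: d²=160 > ρ²=60 → inactive
o3: d²=10 ≤ ρ²=60; F_rep = 21·(-1,3)/10² = (-0.2100,0.6300)
o4: d²=130 > ρ²=60 → inactive
F = F_att + ΣF_rep = (2.7900,-2.3700)
Δp = p'−p = (0.2790,-0.2370); α = Δx/Fx = (279/1000) / (279/100) = 1/10
check: Δy/Fy = (-237/1000) / (-237/100) = 1/10 ✓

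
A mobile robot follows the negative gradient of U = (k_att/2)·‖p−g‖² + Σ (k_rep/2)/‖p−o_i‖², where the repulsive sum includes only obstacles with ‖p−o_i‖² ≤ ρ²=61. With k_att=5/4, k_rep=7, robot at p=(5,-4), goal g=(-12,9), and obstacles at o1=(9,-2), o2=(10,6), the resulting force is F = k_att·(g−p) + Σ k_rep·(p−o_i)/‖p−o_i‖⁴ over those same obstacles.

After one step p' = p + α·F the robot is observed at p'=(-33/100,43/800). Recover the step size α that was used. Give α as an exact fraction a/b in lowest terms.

F_att = 5/4·(g−p) = 5/4·(-17,13) = (-21.2500,16.2500)
o1: d²=20 ≤ ρ²=61; F_rep = 7·(-4,-2)/20² = (-0.0700,-0.0350)
o2: d²=125 > ρ²=61 → inactive
F = F_att + ΣF_rep = (-21.3200,16.2150)
Δp = p'−p = (-5.3300,4.0537); α = Δx/Fx = (-533/100) / (-533/25) = 1/4
check: Δy/Fy = (3243/800) / (3243/200) = 1/4 ✓

α = 1/4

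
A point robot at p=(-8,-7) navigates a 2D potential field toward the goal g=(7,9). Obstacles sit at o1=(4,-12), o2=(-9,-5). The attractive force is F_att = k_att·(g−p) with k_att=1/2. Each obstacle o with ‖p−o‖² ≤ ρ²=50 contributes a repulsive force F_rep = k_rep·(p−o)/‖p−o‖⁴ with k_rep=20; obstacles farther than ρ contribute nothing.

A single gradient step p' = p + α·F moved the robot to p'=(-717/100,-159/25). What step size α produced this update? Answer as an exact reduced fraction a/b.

α = 1/10

F_att = 1/2·(g−p) = 1/2·(15,16) = (7.5000,8.0000)
o1: d²=169 > ρ²=50 → inactive
o2: d²=5 ≤ ρ²=50; F_rep = 20·(1,-2)/5² = (0.8000,-1.6000)
F = F_att + ΣF_rep = (8.3000,6.4000)
Δp = p'−p = (0.8300,0.6400); α = Δx/Fx = (83/100) / (83/10) = 1/10
check: Δy/Fy = (16/25) / (32/5) = 1/10 ✓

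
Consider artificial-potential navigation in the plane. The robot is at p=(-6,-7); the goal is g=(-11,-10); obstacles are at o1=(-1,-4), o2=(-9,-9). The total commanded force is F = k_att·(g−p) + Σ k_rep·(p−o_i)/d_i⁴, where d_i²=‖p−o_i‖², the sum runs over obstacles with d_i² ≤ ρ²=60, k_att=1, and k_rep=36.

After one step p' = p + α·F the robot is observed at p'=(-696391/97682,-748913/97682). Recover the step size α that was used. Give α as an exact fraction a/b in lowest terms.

α = 1/4

F_att = 1·(g−p) = 1·(-5,-3) = (-5.0000,-3.0000)
o1: d²=34 ≤ ρ²=60; F_rep = 36·(-5,-3)/34² = (-0.1557,-0.0934)
o2: d²=13 ≤ ρ²=60; F_rep = 36·(3,2)/13² = (0.6391,0.4260)
F = F_att + ΣF_rep = (-4.5167,-2.6674)
Δp = p'−p = (-1.1292,-0.6668); α = Δx/Fx = (-110299/97682) / (-220598/48841) = 1/4
check: Δy/Fy = (-65139/97682) / (-130278/48841) = 1/4 ✓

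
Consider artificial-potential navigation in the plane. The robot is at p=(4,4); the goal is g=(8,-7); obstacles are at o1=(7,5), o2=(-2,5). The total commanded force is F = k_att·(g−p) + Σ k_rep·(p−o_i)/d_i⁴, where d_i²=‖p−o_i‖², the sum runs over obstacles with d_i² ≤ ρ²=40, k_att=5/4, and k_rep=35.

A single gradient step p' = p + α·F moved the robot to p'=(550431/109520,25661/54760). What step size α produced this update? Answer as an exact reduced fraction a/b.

F_att = 5/4·(g−p) = 5/4·(4,-11) = (5.0000,-13.7500)
o1: d²=10 ≤ ρ²=40; F_rep = 35·(-3,-1)/10² = (-1.0500,-0.3500)
o2: d²=37 ≤ ρ²=40; F_rep = 35·(6,-1)/37² = (0.1534,-0.0256)
F = F_att + ΣF_rep = (4.1034,-14.1256)
Δp = p'−p = (1.0258,-3.5314); α = Δx/Fx = (112351/109520) / (112351/27380) = 1/4
check: Δy/Fy = (-193379/54760) / (-193379/13690) = 1/4 ✓

α = 1/4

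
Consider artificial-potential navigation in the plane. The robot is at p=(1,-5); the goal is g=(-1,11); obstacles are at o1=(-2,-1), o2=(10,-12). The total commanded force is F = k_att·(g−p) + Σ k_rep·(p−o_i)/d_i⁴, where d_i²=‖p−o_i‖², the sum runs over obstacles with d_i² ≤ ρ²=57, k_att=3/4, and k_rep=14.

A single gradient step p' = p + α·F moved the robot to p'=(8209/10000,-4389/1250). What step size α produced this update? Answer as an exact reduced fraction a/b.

F_att = 3/4·(g−p) = 3/4·(-2,16) = (-1.5000,12.0000)
o1: d²=25 ≤ ρ²=57; F_rep = 14·(3,-4)/25² = (0.0672,-0.0896)
o2: d²=130 > ρ²=57 → inactive
F = F_att + ΣF_rep = (-1.4328,11.9104)
Δp = p'−p = (-0.1791,1.4888); α = Δx/Fx = (-1791/10000) / (-1791/1250) = 1/8
check: Δy/Fy = (1861/1250) / (7444/625) = 1/8 ✓

α = 1/8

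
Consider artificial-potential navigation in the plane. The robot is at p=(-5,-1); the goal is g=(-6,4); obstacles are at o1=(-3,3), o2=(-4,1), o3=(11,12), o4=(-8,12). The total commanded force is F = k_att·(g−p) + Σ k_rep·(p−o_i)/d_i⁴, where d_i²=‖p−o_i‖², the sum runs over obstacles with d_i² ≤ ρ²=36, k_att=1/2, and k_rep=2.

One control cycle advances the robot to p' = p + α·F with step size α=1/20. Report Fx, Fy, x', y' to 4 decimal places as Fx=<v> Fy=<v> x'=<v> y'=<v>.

Fx=-0.5900 Fy=2.3200 x'=-5.0295 y'=-0.8840

F_att = 1/2·(g−p) = 1/2·(-1,5) = (-0.5000,2.5000)
o1: d²=20 ≤ ρ²=36; F_rep = 2·(-2,-4)/20² = (-0.0100,-0.0200)
o2: d²=5 ≤ ρ²=36; F_rep = 2·(-1,-2)/5² = (-0.0800,-0.1600)
o3: d²=425 > ρ²=36 → inactive
o4: d²=178 > ρ²=36 → inactive
F = F_att + ΣF_rep = (-0.5900,2.3200)
p' = p + 1/20·F = (-5.0295,-0.8840)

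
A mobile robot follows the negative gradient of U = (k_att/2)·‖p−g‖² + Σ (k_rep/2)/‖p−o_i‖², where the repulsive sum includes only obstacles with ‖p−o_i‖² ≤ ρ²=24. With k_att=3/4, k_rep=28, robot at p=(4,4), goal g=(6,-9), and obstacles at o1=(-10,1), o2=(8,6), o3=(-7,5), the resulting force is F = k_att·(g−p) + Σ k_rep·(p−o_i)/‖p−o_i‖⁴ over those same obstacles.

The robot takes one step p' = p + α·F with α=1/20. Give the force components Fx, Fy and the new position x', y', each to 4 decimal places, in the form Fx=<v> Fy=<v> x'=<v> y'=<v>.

F_att = 3/4·(g−p) = 3/4·(2,-13) = (1.5000,-9.7500)
o1: d²=205 > ρ²=24 → inactive
o2: d²=20 ≤ ρ²=24; F_rep = 28·(-4,-2)/20² = (-0.2800,-0.1400)
o3: d²=122 > ρ²=24 → inactive
F = F_att + ΣF_rep = (1.2200,-9.8900)
p' = p + 1/20·F = (4.0610,3.5055)

Fx=1.2200 Fy=-9.8900 x'=4.0610 y'=3.5055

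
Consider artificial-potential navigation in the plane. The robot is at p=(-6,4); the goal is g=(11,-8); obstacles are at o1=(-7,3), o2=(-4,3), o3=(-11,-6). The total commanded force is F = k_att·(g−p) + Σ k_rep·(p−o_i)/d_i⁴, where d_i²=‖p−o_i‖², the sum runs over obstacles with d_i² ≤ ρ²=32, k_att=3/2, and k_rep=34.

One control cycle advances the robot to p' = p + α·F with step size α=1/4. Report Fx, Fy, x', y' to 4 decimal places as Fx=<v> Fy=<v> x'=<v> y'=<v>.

Fx=31.2800 Fy=-8.1400 x'=1.8200 y'=1.9650

F_att = 3/2·(g−p) = 3/2·(17,-12) = (25.5000,-18.0000)
o1: d²=2 ≤ ρ²=32; F_rep = 34·(1,1)/2² = (8.5000,8.5000)
o2: d²=5 ≤ ρ²=32; F_rep = 34·(-2,1)/5² = (-2.7200,1.3600)
o3: d²=125 > ρ²=32 → inactive
F = F_att + ΣF_rep = (31.2800,-8.1400)
p' = p + 1/4·F = (1.8200,1.9650)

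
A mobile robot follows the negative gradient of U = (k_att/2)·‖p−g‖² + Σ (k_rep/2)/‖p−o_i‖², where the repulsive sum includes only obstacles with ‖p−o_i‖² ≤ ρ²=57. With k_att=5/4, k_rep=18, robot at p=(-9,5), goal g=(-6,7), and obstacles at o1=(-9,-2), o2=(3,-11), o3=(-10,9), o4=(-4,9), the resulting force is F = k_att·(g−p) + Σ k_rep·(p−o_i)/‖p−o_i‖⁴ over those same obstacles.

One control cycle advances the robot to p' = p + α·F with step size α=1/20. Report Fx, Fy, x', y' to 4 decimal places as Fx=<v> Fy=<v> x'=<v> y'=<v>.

F_att = 5/4·(g−p) = 5/4·(3,2) = (3.7500,2.5000)
o1: d²=49 ≤ ρ²=57; F_rep = 18·(0,7)/49² = (0.0000,0.0525)
o2: d²=400 > ρ²=57 → inactive
o3: d²=17 ≤ ρ²=57; F_rep = 18·(1,-4)/17² = (0.0623,-0.2491)
o4: d²=41 ≤ ρ²=57; F_rep = 18·(-5,-4)/41² = (-0.0535,-0.0428)
F = F_att + ΣF_rep = (3.7587,2.2605)
p' = p + 1/20·F = (-8.8121,5.1130)

Fx=3.7587 Fy=2.2605 x'=-8.8121 y'=5.1130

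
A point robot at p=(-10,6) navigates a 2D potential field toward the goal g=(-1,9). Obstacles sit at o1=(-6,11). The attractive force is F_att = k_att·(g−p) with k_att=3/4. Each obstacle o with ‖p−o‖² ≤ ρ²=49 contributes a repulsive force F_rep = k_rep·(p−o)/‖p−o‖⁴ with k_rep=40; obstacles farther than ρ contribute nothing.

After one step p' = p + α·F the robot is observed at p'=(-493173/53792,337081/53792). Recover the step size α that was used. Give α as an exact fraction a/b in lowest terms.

F_att = 3/4·(g−p) = 3/4·(9,3) = (6.7500,2.2500)
o1: d²=41 ≤ ρ²=49; F_rep = 40·(-4,-5)/41² = (-0.0952,-0.1190)
F = F_att + ΣF_rep = (6.6548,2.1310)
Δp = p'−p = (0.8319,0.2664); α = Δx/Fx = (44747/53792) / (44747/6724) = 1/8
check: Δy/Fy = (14329/53792) / (14329/6724) = 1/8 ✓

α = 1/8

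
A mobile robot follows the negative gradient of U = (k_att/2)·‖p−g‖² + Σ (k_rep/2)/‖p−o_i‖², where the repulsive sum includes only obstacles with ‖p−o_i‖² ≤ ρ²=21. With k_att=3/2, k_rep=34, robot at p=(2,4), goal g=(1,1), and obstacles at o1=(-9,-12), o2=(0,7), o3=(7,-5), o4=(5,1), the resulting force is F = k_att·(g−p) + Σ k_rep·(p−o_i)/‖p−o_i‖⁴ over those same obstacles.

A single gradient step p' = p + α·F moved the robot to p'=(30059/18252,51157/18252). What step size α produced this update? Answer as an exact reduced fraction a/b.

α = 1/4

F_att = 3/2·(g−p) = 3/2·(-1,-3) = (-1.5000,-4.5000)
o1: d²=377 > ρ²=21 → inactive
o2: d²=13 ≤ ρ²=21; F_rep = 34·(2,-3)/13² = (0.4024,-0.6036)
o3: d²=106 > ρ²=21 → inactive
o4: d²=18 ≤ ρ²=21; F_rep = 34·(-3,3)/18² = (-0.3148,0.3148)
F = F_att + ΣF_rep = (-1.4124,-4.7887)
Δp = p'−p = (-0.3531,-1.1972); α = Δx/Fx = (-6445/18252) / (-6445/4563) = 1/4
check: Δy/Fy = (-21851/18252) / (-21851/4563) = 1/4 ✓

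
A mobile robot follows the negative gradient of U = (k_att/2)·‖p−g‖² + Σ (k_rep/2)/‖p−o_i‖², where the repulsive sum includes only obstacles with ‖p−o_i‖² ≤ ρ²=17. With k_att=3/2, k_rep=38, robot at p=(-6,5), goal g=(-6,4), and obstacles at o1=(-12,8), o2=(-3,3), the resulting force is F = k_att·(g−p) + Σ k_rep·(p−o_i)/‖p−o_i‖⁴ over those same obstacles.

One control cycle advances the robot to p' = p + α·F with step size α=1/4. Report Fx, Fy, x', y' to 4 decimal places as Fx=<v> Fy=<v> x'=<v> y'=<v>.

F_att = 3/2·(g−p) = 3/2·(0,-1) = (0.0000,-1.5000)
o1: d²=45 > ρ²=17 → inactive
o2: d²=13 ≤ ρ²=17; F_rep = 38·(-3,2)/13² = (-0.6746,0.4497)
F = F_att + ΣF_rep = (-0.6746,-1.0503)
p' = p + 1/4·F = (-6.1686,4.7374)

Fx=-0.6746 Fy=-1.0503 x'=-6.1686 y'=4.7374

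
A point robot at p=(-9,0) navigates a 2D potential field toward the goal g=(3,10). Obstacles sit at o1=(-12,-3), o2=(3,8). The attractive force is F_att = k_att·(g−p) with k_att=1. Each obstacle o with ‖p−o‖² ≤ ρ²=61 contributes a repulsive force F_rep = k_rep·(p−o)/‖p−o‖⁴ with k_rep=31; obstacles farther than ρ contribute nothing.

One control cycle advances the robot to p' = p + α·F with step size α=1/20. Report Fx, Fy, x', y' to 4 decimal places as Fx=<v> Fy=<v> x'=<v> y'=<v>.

Fx=12.2870 Fy=10.2870 x'=-8.3856 y'=0.5144

F_att = 1·(g−p) = 1·(12,10) = (12.0000,10.0000)
o1: d²=18 ≤ ρ²=61; F_rep = 31·(3,3)/18² = (0.2870,0.2870)
o2: d²=208 > ρ²=61 → inactive
F = F_att + ΣF_rep = (12.2870,10.2870)
p' = p + 1/20·F = (-8.3856,0.5144)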